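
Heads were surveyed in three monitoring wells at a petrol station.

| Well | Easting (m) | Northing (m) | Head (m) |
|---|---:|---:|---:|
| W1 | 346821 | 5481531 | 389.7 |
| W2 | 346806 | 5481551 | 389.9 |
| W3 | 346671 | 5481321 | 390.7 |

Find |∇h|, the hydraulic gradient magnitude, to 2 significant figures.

0.010

With h = a·x + b·y + c and W1 as origin, the differences give:
  (-15)·a + 20·b = +0.2
  (-150)·a + (-210)·b = +1.0
Eliminate b (×(-210) and ×20, subtract): 6150·a = -62.00 → a = ∂h/∂x = -0.01008
Back-substitute: b = ∂h/∂y = +0.002439.
|∇h| = √(-0.01008² + 0.002439²) = 0.01037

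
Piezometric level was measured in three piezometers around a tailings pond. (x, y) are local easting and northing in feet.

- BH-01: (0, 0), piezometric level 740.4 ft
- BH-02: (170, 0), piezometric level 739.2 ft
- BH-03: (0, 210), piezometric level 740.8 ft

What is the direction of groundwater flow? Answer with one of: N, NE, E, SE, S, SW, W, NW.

∂h/∂x = (739.2 − 740.4) / (170 − 0) = -0.007059
∂h/∂y = (740.8 − 740.4) / (210 − 0) = +0.001905
Flow = −∇h = (+0.007059 east, -0.001905 north), which points east.

E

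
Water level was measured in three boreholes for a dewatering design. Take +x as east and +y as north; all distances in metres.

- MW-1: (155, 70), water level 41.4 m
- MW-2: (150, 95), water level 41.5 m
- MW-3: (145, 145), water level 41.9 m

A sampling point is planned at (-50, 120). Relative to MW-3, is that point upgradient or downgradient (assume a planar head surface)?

Differences from MW-1: to MW-2 (Δx, Δy, Δh) = (-5, 25, +0.1); to MW-3 = (-10, 75, +0.5).
Determinant of the coordinate differences = (-5)·75 − (-10)·25 = -125.
∂h/∂x = [(+0.1)·75 − (+0.5)·25] / -125 = +0.04000
∂h/∂y = [(-5)·(+0.5) − (-10)·(+0.1)] / -125 = +0.01200
Head at (-50, 120) = 41.4 + (+0.04000)·(-205) + (+0.01200)·(50) = 33.80 m.
That is lower than the 41.9 m at MW-3, so the point is downgradient.

downgradient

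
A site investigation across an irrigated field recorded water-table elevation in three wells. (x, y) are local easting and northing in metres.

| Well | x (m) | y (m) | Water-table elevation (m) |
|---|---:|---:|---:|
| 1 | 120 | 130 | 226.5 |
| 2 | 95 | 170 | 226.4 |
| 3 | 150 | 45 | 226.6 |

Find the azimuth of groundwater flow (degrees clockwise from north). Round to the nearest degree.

264°

With h = a·x + b·y + c and 1 as origin, the differences give:
  (-25)·a + 40·b = -0.1
  30·a + (-85)·b = +0.1
Eliminate b (×(-85) and ×40, subtract): 925·a = 4.50 → a = ∂h/∂x = +0.004865
Back-substitute: b = ∂h/∂y = +0.0005405.
Flow direction (−∇h) has components (-0.004865 E, -0.0005405 N).
Azimuth = atan2(E, N) = atan2(-0.004865, -0.0005405) = 263.7° ≈ 264°.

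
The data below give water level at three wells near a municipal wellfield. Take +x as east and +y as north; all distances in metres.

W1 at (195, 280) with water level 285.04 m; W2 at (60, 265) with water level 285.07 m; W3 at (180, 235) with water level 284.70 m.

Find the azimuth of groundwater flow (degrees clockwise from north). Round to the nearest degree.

172°

Taking W1 as reference: W2−W1 = (-135, -15, +0.03); W3−W1 = (-15, -45, -0.34).
Solve a·Δx + b·Δy = Δh: det = (-135)·(-45) − (-15)·(-15) = 5850.
∂h/∂x = [(+0.03)·(-45) − (-0.34)·(-15)] / 5850 = -0.001103
∂h/∂y = [(-135)·(-0.34) − (-15)·(+0.03)] / 5850 = +0.007923
Flow direction (−∇h) has components (+0.001103 E, -0.007923 N).
Azimuth = atan2(E, N) = atan2(+0.001103, -0.007923) = 172.1° ≈ 172°.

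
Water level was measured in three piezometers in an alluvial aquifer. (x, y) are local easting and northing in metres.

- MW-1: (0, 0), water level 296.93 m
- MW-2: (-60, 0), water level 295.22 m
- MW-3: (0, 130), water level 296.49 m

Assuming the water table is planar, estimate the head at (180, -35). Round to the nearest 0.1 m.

∂h/∂x = (295.22 − 296.93) / (-60 − 0) = +0.02850
∂h/∂y = (296.49 − 296.93) / (130 − 0) = -0.003385
h(180, -35) = 296.93 + (+0.02850)·(180) + (-0.003385)·(-35) = 296.93 +5.130 +0.118 = 302.178 m.

302.2 m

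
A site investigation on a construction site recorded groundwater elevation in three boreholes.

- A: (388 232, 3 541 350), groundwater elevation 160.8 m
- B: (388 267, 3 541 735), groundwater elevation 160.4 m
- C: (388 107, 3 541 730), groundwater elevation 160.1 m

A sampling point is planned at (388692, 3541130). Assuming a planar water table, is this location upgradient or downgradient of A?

With h = a·x + b·y + c and A as origin, the differences give:
  35·a + 385·b = -0.4
  (-125)·a + 380·b = -0.7
Eliminate b (×380 and ×385, subtract): 61425·a = 117.50 → a = ∂h/∂x = +0.001913
Back-substitute: b = ∂h/∂y = -0.001213.
Head at (388692, 3541130) = 160.8 + (+0.001913)·(460) + (-0.001213)·(-220) = 161.95 m.
That is higher than the 160.8 m at A, so the point is upgradient.

upgradient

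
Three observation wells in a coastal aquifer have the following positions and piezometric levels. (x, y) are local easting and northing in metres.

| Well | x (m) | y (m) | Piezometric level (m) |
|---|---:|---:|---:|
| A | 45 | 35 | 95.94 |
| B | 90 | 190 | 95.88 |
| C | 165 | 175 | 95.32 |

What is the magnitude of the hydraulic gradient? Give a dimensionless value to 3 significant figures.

0.00733

Taking A as reference: B−A = (45, 155, -0.06); C−A = (120, 140, -0.62).
Solve a·Δx + b·Δy = Δh: det = 45·140 − 120·155 = -12300.
∂h/∂x = [(-0.06)·140 − (-0.62)·155] / -12300 = -0.007130
∂h/∂y = [45·(-0.62) − 120·(-0.06)] / -12300 = +0.001683
|∇h| = √(-0.007130² + 0.001683²) = 0.007326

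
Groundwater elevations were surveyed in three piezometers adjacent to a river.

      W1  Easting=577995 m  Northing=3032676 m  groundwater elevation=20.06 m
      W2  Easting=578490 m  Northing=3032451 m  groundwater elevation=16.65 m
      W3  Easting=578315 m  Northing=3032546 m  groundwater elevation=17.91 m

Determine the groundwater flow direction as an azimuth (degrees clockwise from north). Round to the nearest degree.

124°

Taking W1 as reference: W2−W1 = (495, -225, -3.41); W3−W1 = (320, -130, -2.15).
Determinant of the coordinate differences = 495·(-130) − 320·(-225) = 7650.
∂h/∂x = [(-3.41)·(-130) − (-2.15)·(-225)] / 7650 = -0.005288
∂h/∂y = [495·(-2.15) − 320·(-3.41)] / 7650 = +0.003523
Flow direction (−∇h) has components (+0.005288 E, -0.003523 N).
Azimuth = atan2(E, N) = atan2(+0.005288, -0.003523) = 123.7° ≈ 124°.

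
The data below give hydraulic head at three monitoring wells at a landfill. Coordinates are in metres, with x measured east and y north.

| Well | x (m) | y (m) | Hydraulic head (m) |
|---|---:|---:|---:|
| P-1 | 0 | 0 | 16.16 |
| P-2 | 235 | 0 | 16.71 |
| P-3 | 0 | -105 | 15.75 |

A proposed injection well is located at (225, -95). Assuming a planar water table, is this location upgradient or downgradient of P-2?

downgradient

∂h/∂x = (16.71 − 16.16) / (235 − 0) = +0.002340
∂h/∂y = (15.75 − 16.16) / (-105 − 0) = +0.003905
Head at (225, -95) = 16.16 + (+0.002340)·(225) + (+0.003905)·(-95) = 16.32 m.
That is lower than the 16.71 m at P-2, so the point is downgradient.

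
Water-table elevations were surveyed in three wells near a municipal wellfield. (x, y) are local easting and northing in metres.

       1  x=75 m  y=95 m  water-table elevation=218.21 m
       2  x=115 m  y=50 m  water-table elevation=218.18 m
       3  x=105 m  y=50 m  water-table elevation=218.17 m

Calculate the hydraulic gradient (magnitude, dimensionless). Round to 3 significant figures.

With h = a·x + b·y + c and 1 as origin, the differences give:
  40·a + (-45)·b = -0.03
  30·a + (-45)·b = -0.04
Eliminate b (×(-45) and ×(-45), subtract): -450·a = -0.450 → a = ∂h/∂x = +0.001000
Back-substitute: b = ∂h/∂y = +0.001556.
|∇h| = √(0.001000² + 0.001556²) = 0.00185

0.00185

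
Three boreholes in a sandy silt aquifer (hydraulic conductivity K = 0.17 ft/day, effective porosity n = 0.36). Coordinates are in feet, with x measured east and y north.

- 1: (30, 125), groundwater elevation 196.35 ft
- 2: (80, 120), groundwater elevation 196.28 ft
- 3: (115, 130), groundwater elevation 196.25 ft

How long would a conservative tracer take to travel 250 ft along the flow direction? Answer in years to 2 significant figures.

With h = a·x + b·y + c and 1 as origin, the differences give:
  50·a + (-5)·b = -0.07
  85·a + 5·b = -0.10
Eliminate b (×5 and ×(-5), subtract): 675·a = -0.850 → a = ∂h/∂x = -0.001259
Back-substitute: b = ∂h/∂y = +0.001407.
|∇h| = √(-0.001259² + 0.001407²) = 0.001888
Seepage velocity v = K·i/n = 0.17 × 0.001888 / 0.36 = 0.0008916 ft/day.
t = 250 / 0.0008916 = 2.804e+05 days = 768 years.

770 years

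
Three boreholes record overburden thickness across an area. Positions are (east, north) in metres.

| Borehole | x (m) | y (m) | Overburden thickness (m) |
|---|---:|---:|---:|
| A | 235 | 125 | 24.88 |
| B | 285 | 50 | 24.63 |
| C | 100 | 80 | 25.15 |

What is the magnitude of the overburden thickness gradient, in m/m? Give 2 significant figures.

Three-point gradient (reference A): Δ to B = (50, -75, -0.25), Δ to C = (-135, -45, +0.27).
∂d/∂x = -0.002545, ∂d/∂y = +0.001636 (det = -12375).
|∇f| = √(-0.002545² + 0.001636²) = 0.003025 m/m

0.0030 m/m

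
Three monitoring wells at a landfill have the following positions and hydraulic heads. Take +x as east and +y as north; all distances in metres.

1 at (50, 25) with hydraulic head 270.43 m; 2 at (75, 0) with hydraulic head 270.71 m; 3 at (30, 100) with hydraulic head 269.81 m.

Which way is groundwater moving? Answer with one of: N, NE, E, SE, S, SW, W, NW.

NW

With h = a·x + b·y + c and 1 as origin, the differences give:
  25·a + (-25)·b = +0.28
  (-20)·a + 75·b = -0.62
Eliminate b (×75 and ×(-25), subtract): 1375·a = 5.500 → a = ∂h/∂x = +0.004000
Back-substitute: b = ∂h/∂y = -0.007200.
Flow = −∇h = (-0.004000 east, +0.007200 north), which points northwest.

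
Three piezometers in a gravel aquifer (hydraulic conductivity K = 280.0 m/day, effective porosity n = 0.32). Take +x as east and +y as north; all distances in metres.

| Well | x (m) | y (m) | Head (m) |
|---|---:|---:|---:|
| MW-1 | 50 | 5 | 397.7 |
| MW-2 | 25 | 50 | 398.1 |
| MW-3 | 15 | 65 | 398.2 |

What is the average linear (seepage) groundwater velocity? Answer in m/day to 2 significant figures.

Three-point gradient (reference MW-1): Δ to MW-2 = (-25, 45, +0.4), Δ to MW-3 = (-35, 60, +0.5).
∂h/∂x = +0.02000, ∂h/∂y = +0.02000 (det = 75).
|∇h| = √(0.02000² + 0.02000²) = 0.02828
Seepage velocity v = K·i/n = 280.0 × 0.02828 / 0.32 = 24.75 m/day.

25 m/day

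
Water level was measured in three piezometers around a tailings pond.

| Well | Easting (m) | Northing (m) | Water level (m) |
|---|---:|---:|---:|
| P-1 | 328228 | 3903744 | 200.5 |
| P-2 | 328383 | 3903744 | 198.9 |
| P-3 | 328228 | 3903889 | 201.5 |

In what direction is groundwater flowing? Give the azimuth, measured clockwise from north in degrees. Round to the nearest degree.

∂h/∂x = (198.9 − 200.5) / (328383 − 328228) = -0.01032
∂h/∂y = (201.5 − 200.5) / (3903889 − 3903744) = +0.006897
Flow direction (−∇h) has components (+0.01032 E, -0.006897 N).
Azimuth = atan2(E, N) = atan2(+0.01032, -0.006897) = 123.7° ≈ 124°.

124°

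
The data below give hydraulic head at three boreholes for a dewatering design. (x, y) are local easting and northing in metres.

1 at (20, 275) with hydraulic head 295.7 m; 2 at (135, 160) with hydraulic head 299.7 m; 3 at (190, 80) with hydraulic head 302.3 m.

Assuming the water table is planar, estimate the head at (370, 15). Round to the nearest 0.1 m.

Three-point gradient (reference 1): Δ to 2 = (115, -115, +4.0), Δ to 3 = (170, -195, +6.6).
∂h/∂x = +0.007304, ∂h/∂y = -0.02748 (det = -2875).
h(370, 15) = 295.7 + (+0.007304)·(350) + (-0.02748)·(-260) = 295.7 +2.557 +7.144 = 305.401 m.

305.4 m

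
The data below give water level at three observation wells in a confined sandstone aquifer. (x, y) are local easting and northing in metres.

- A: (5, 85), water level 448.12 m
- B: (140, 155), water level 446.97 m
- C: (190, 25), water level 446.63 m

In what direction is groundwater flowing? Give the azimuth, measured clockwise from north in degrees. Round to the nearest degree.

With h = a·x + b·y + c and A as origin, the differences give:
  135·a + 70·b = -1.15
  185·a + (-60)·b = -1.49
Eliminate b (×(-60) and ×70, subtract): -21050·a = 173.300 → a = ∂h/∂x = -0.008233
Back-substitute: b = ∂h/∂y = -0.0005511.
Flow direction (−∇h) has components (+0.008233 E, +0.0005511 N).
Azimuth = atan2(E, N) = atan2(+0.008233, +0.0005511) = 86.2° ≈ 086°.

086°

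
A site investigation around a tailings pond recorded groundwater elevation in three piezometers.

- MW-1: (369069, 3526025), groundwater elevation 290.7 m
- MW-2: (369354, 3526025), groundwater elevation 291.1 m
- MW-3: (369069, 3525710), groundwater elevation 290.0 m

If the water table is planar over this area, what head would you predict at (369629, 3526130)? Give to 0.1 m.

∂h/∂x = (291.1 − 290.7) / (369354 − 369069) = +0.001404
∂h/∂y = (290.0 − 290.7) / (3525710 − 3526025) = +0.002222
h(369629, 3526130) = 290.7 + (+0.001404)·(560) + (+0.002222)·(105) = 290.7 +0.786 +0.233 = 291.719 m.

291.7 m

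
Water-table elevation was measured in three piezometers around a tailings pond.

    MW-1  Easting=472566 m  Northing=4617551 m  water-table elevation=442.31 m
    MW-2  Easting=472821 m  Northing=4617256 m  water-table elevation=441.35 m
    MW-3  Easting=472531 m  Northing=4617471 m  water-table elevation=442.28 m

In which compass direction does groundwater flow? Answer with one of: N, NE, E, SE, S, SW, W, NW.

Taking MW-1 as reference: MW-2−MW-1 = (255, -295, -0.96); MW-3−MW-1 = (-35, -80, -0.03).
Determinant of the coordinate differences = 255·(-80) − (-35)·(-295) = -30725.
∂h/∂x = [(-0.96)·(-80) − (-0.03)·(-295)] / -30725 = -0.002212
∂h/∂y = [255·(-0.03) − (-35)·(-0.96)] / -30725 = +0.001343
Flow = −∇h = (+0.002212 east, -0.001343 north), which points southeast.

SE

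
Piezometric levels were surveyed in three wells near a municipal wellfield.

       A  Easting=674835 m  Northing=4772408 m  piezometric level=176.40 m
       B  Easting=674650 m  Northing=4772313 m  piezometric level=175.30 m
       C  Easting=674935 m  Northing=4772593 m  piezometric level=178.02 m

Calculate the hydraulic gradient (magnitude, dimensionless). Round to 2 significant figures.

0.0079

Taking A as reference: B−A = (-185, -95, -1.10); C−A = (100, 185, +1.62).
Determinant of the coordinate differences = (-185)·185 − 100·(-95) = -24725.
∂h/∂x = [(-1.10)·185 − (+1.62)·(-95)] / -24725 = +0.002006
∂h/∂y = [(-185)·(+1.62) − 100·(-1.10)] / -24725 = +0.007672
|∇h| = √(0.002006² + 0.007672²) = 0.00793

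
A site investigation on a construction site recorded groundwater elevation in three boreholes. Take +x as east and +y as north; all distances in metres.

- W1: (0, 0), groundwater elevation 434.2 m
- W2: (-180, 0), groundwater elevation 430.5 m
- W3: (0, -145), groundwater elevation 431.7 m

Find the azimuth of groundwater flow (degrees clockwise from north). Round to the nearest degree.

230°

∂h/∂x = (430.5 − 434.2) / (-180 − 0) = +0.02056
∂h/∂y = (431.7 − 434.2) / (-145 − 0) = +0.01724
Flow direction (−∇h) has components (-0.02056 E, -0.01724 N).
Azimuth = atan2(E, N) = atan2(-0.02056, -0.01724) = 230.0° ≈ 230°.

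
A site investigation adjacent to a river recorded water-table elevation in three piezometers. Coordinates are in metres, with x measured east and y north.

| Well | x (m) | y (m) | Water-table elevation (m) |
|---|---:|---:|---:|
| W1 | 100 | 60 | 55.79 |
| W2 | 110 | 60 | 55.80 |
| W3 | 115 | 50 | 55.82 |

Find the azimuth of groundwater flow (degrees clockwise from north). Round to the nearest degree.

Differences from W1: to W2 (Δx, Δy, Δh) = (10, 0, +0.01); to W3 = (15, -10, +0.03).
Determinant of the coordinate differences = 10·(-10) − 15·0 = -100.
∂h/∂x = [(+0.01)·(-10) − (+0.03)·0] / -100 = +0.0010000
∂h/∂y = [10·(+0.03) − 15·(+0.01)] / -100 = -0.001500
Flow direction (−∇h) has components (-0.0010000 E, +0.001500 N).
Azimuth = atan2(E, N) = atan2(-0.0010000, +0.001500) = 326.3° ≈ 326°.

326°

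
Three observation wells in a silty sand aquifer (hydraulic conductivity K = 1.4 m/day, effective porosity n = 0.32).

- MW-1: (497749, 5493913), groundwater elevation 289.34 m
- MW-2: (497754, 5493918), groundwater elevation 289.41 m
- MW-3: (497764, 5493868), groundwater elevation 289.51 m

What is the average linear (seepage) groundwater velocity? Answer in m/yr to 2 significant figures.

21 m/yr

Three-point gradient (reference MW-1): Δ to MW-2 = (5, 5, +0.07), Δ to MW-3 = (15, -45, +0.17).
∂h/∂x = +0.01333, ∂h/∂y = +0.0006667 (det = -300).
|∇h| = √(0.01333² + 0.0006667²) = 0.01335
Seepage velocity v = K·i/n = 1.4 × 0.01335 / 0.32 = 0.05841 m/day = 21.33 m/yr.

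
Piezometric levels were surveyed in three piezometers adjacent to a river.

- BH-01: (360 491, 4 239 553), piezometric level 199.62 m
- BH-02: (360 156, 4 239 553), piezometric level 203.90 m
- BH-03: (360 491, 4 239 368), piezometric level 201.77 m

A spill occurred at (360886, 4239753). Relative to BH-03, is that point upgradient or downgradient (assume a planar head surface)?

∂h/∂x = (203.90 − 199.62) / (360156 − 360491) = -0.01278
∂h/∂y = (201.77 − 199.62) / (4239368 − 4239553) = -0.01162
Head at (360886, 4239753) = 199.62 + (-0.01278)·(395) + (-0.01162)·(200) = 192.25 m.
That is lower than the 201.77 m at BH-03, so the point is downgradient.

downgradient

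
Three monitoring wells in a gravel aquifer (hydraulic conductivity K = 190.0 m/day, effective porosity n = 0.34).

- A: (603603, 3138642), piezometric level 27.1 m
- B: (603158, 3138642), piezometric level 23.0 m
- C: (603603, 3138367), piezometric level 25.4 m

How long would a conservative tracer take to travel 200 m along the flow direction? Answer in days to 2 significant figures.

∂h/∂x = (23.0 − 27.1) / (603158 − 603603) = +0.009213
∂h/∂y = (25.4 − 27.1) / (3138367 − 3138642) = +0.006182
|∇h| = √(0.009213² + 0.006182²) = 0.01109
Seepage velocity v = K·i/n = 190.0 × 0.01109 / 0.34 = 6.197 m/day.
t = 200 / 6.197 = 32.27 days.

32 days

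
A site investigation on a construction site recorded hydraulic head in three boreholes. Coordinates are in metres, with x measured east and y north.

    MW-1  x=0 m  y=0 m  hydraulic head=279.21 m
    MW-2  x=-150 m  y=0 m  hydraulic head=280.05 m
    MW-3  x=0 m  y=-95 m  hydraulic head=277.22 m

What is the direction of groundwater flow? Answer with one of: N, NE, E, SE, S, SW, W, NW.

∂h/∂x = (280.05 − 279.21) / (-150 − 0) = -0.005600
∂h/∂y = (277.22 − 279.21) / (-95 − 0) = +0.02095
Flow = −∇h = (+0.005600 east, -0.02095 north), which points south.

S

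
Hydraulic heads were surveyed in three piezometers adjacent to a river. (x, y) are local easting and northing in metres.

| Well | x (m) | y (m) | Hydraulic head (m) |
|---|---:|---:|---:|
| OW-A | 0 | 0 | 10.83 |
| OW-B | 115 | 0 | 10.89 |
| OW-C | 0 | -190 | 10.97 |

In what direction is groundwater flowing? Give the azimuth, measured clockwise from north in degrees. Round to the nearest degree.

325°

∂h/∂x = (10.89 − 10.83) / (115 − 0) = +0.0005217
∂h/∂y = (10.97 − 10.83) / (-190 − 0) = -0.0007368
Flow direction (−∇h) has components (-0.0005217 E, +0.0007368 N).
Azimuth = atan2(E, N) = atan2(-0.0005217, +0.0007368) = 324.7° ≈ 325°.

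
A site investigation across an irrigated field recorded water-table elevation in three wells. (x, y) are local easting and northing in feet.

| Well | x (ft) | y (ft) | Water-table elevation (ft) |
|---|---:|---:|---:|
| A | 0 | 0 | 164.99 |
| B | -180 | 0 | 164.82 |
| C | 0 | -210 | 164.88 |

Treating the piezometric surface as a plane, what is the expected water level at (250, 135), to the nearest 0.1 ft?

165.3 ft

∂h/∂x = (164.82 − 164.99) / (-180 − 0) = +0.0009444
∂h/∂y = (164.88 − 164.99) / (-210 − 0) = +0.0005238
h(250, 135) = 164.99 + (+0.0009444)·(250) + (+0.0005238)·(135) = 164.99 +0.236 +0.071 = 165.297 ft.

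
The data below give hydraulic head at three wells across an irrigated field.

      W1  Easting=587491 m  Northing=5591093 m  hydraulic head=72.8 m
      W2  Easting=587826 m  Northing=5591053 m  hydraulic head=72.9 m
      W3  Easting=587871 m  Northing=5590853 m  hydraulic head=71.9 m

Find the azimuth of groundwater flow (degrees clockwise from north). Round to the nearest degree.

190°

Taking W1 as reference: W2−W1 = (335, -40, +0.1); W3−W1 = (380, -240, -0.9).
Solve a·Δx + b·Δy = Δh: det = 335·(-240) − 380·(-40) = -65200.
∂h/∂x = [(+0.1)·(-240) − (-0.9)·(-40)] / -65200 = +0.0009202
∂h/∂y = [335·(-0.9) − 380·(+0.1)] / -65200 = +0.005207
Flow direction (−∇h) has components (-0.0009202 E, -0.005207 N).
Azimuth = atan2(E, N) = atan2(-0.0009202, -0.005207) = 190.0° ≈ 190°.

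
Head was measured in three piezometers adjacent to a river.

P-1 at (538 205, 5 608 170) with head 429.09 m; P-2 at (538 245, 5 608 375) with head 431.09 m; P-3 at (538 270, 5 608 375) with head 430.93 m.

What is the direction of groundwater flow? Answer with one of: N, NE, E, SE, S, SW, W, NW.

SE

Differences from P-1: to P-2 (Δx, Δy, Δh) = (40, 205, +2.00); to P-3 = (65, 205, +1.84).
Determinant of the coordinate differences = 40·205 − 65·205 = -5125.
∂h/∂x = [(+2.00)·205 − (+1.84)·205] / -5125 = -0.006400
∂h/∂y = [40·(+1.84) − 65·(+2.00)] / -5125 = +0.01100
Flow = −∇h = (+0.006400 east, -0.01100 north), which points southeast.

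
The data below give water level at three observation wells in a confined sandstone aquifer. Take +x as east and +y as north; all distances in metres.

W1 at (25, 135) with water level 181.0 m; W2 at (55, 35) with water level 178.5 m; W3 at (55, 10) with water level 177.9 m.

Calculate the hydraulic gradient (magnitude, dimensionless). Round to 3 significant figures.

Three-point gradient (reference W1): Δ to W2 = (30, -100, -2.5), Δ to W3 = (30, -125, -3.1).
∂h/∂x = -0.003333, ∂h/∂y = +0.02400 (det = -750).
|∇h| = √(-0.003333² + 0.02400²) = 0.02423

0.0242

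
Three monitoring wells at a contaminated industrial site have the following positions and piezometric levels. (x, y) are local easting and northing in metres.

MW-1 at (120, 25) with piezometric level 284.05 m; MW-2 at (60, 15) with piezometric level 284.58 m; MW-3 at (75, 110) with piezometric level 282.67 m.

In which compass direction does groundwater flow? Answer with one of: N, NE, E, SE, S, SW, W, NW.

N

Three-point gradient (reference MW-1): Δ to MW-2 = (-60, -10, +0.53), Δ to MW-3 = (-45, 85, -1.38).
∂h/∂x = -0.005631, ∂h/∂y = -0.01922 (det = -5550).
Flow = −∇h = (+0.005631 east, +0.01922 north), which points north.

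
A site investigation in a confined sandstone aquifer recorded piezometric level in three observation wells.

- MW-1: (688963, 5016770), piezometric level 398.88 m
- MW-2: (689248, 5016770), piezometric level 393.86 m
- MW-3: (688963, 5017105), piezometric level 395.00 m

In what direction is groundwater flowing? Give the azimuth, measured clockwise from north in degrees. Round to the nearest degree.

∂h/∂x = (393.86 − 398.88) / (689248 − 688963) = -0.01761
∂h/∂y = (395.00 − 398.88) / (5017105 − 5016770) = -0.01158
Flow direction (−∇h) has components (+0.01761 E, +0.01158 N).
Azimuth = atan2(E, N) = atan2(+0.01761, +0.01158) = 56.7° ≈ 057°.

057°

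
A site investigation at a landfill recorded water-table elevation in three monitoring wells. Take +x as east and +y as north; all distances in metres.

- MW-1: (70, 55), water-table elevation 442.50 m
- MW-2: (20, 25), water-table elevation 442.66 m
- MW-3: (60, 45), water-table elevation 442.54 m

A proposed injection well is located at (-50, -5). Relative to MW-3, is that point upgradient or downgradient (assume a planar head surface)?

With h = a·x + b·y + c and MW-1 as origin, the differences give:
  (-50)·a + (-30)·b = +0.16
  (-10)·a + (-10)·b = +0.04
Eliminate b (×(-10) and ×(-30), subtract): 200·a = -0.400 → a = ∂h/∂x = -0.002000
Back-substitute: b = ∂h/∂y = -0.002000.
Head at (-50, -5) = 442.50 + (-0.002000)·(-120) + (-0.002000)·(-60) = 442.86 m.
That is higher than the 442.54 m at MW-3, so the point is upgradient.

upgradient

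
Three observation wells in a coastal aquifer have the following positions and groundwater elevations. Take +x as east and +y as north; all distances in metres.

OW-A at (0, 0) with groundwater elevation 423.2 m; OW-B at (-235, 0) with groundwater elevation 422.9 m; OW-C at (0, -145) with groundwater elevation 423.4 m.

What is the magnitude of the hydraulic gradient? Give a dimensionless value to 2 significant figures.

∂h/∂x = (422.9 − 423.2) / (-235 − 0) = +0.001277
∂h/∂y = (423.4 − 423.2) / (-145 − 0) = -0.001379
|∇h| = √(0.001277² + -0.001379²) = 0.001879

0.0019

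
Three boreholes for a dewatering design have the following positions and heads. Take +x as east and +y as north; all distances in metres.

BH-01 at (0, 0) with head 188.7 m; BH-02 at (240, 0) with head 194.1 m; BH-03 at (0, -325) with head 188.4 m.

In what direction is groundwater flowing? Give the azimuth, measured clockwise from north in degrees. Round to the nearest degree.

∂h/∂x = (194.1 − 188.7) / (240 − 0) = +0.02250
∂h/∂y = (188.4 − 188.7) / (-325 − 0) = +0.0009231
Flow direction (−∇h) has components (-0.02250 E, -0.0009231 N).
Azimuth = atan2(E, N) = atan2(-0.02250, -0.0009231) = 267.7° ≈ 268°.

268°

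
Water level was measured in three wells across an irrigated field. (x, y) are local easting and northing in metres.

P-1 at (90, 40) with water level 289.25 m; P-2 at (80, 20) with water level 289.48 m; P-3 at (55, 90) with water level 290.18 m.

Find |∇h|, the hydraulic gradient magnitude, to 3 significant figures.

Three-point gradient (reference P-1): Δ to P-2 = (-10, -20, +0.23), Δ to P-3 = (-35, 50, +0.93).
∂h/∂x = -0.02508, ∂h/∂y = +0.001042 (det = -1200).
|∇h| = √(-0.02508² + 0.001042²) = 0.0251

0.0251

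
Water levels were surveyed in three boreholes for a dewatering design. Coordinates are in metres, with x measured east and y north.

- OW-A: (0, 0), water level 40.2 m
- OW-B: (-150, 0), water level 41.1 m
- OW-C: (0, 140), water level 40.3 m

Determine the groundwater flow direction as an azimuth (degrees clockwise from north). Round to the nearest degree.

∂h/∂x = (41.1 − 40.2) / (-150 − 0) = -0.006000
∂h/∂y = (40.3 − 40.2) / (140 − 0) = +0.0007143
Flow direction (−∇h) has components (+0.006000 E, -0.0007143 N).
Azimuth = atan2(E, N) = atan2(+0.006000, -0.0007143) = 96.8° ≈ 097°.

097°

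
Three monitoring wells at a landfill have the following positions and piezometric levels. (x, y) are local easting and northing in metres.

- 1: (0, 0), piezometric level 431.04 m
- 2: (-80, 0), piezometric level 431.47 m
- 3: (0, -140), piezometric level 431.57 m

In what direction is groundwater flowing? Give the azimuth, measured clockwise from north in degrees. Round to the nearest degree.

∂h/∂x = (431.47 − 431.04) / (-80 − 0) = -0.005375
∂h/∂y = (431.57 − 431.04) / (-140 − 0) = -0.003786
Flow direction (−∇h) has components (+0.005375 E, +0.003786 N).
Azimuth = atan2(E, N) = atan2(+0.005375, +0.003786) = 54.8° ≈ 055°.

055°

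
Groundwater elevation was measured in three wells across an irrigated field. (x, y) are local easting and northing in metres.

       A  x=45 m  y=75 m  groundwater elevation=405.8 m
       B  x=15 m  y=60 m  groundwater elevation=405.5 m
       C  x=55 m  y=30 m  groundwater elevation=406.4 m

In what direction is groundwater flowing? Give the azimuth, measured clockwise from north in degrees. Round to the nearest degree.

304°

Differences from A: to B (Δx, Δy, Δh) = (-30, -15, -0.3); to C = (10, -45, +0.6).
Solve a·Δx + b·Δy = Δh: det = (-30)·(-45) − 10·(-15) = 1500.
∂h/∂x = [(-0.3)·(-45) − (+0.6)·(-15)] / 1500 = +0.01500
∂h/∂y = [(-30)·(+0.6) − 10·(-0.3)] / 1500 = -0.010000
Flow direction (−∇h) has components (-0.01500 E, +0.010000 N).
Azimuth = atan2(E, N) = atan2(-0.01500, +0.010000) = 303.7° ≈ 304°.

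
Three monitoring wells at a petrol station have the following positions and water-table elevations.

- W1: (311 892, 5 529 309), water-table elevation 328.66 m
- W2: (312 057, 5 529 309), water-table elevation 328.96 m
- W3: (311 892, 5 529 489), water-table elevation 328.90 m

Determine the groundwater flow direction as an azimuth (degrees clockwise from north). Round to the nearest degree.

234°

∂h/∂x = (328.96 − 328.66) / (312057 − 311892) = +0.001818
∂h/∂y = (328.90 − 328.66) / (5529489 − 5529309) = +0.001333
Flow direction (−∇h) has components (-0.001818 E, -0.001333 N).
Azimuth = atan2(E, N) = atan2(-0.001818, -0.001333) = 233.7° ≈ 234°.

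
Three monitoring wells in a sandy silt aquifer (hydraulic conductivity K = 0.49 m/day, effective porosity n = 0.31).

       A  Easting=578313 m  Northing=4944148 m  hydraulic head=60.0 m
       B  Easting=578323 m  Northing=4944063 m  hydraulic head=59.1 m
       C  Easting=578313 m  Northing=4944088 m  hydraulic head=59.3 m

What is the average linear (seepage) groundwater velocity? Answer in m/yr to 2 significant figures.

With h = a·x + b·y + c and A as origin, the differences give:
  10·a + (-85)·b = -0.9
  0·a + (-60)·b = -0.7
Eliminate b (×(-60) and ×(-85), subtract): -600·a = -5.50 → a = ∂h/∂x = +0.009167
Back-substitute: b = ∂h/∂y = +0.01167.
|∇h| = √(0.009167² + 0.01167²) = 0.01484
Seepage velocity v = K·i/n = 0.49 × 0.01484 / 0.31 = 0.02346 m/day = 8.569 m/yr.

8.6 m/yr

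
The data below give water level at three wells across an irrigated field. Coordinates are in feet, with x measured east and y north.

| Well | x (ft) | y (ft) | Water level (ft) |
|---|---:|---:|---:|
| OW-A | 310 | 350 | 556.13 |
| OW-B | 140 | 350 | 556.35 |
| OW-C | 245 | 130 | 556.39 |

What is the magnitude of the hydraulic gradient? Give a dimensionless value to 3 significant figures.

Differences from OW-A: to OW-B (Δx, Δy, Δh) = (-170, 0, +0.22); to OW-C = (-65, -220, +0.26).
Determinant of the coordinate differences = (-170)·(-220) − (-65)·0 = 37400.
∂h/∂x = [(+0.22)·(-220) − (+0.26)·0] / 37400 = -0.001294
∂h/∂y = [(-170)·(+0.26) − (-65)·(+0.22)] / 37400 = -0.0007995
|∇h| = √(-0.001294² + -0.0007995²) = 0.001521

0.00152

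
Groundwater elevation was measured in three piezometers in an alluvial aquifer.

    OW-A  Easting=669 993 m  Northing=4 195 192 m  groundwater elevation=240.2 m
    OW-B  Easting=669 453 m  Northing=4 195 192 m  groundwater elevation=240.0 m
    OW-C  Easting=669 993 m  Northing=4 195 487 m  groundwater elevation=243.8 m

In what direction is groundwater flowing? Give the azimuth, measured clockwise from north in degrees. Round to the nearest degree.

∂h/∂x = (240.0 − 240.2) / (669453 − 669993) = +0.0003704
∂h/∂y = (243.8 − 240.2) / (4195487 − 4195192) = +0.01220
Flow direction (−∇h) has components (-0.0003704 E, -0.01220 N).
Azimuth = atan2(E, N) = atan2(-0.0003704, -0.01220) = 181.7° ≈ 182°.

182°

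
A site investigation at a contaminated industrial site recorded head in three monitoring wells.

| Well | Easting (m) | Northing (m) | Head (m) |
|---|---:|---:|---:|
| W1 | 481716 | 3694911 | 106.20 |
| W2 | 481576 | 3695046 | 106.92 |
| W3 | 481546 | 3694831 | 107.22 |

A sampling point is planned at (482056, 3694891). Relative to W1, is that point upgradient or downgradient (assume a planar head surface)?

Differences from W1: to W2 (Δx, Δy, Δh) = (-140, 135, +0.72); to W3 = (-170, -80, +1.02).
Solve a·Δx + b·Δy = Δh: det = (-140)·(-80) − (-170)·135 = 34150.
∂h/∂x = [(+0.72)·(-80) − (+1.02)·135] / 34150 = -0.005719
∂h/∂y = [(-140)·(+1.02) − (-170)·(+0.72)] / 34150 = -0.0005974
Head at (482056, 3694891) = 106.20 + (-0.005719)·(340) + (-0.0005974)·(-20) = 104.27 m.
That is lower than the 106.20 m at W1, so the point is downgradient.

downgradient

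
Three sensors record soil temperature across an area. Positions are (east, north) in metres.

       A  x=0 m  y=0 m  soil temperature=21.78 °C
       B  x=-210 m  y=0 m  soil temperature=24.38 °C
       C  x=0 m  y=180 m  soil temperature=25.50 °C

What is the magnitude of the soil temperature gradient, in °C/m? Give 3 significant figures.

0.0241 °C/m

∂T/∂x = (24.38 − 21.78) / (-210 − 0) = -0.01238
∂T/∂y = (25.50 − 21.78) / (180 − 0) = +0.02067
|∇f| = √(-0.01238² + 0.02067²) = 0.02409 °C/m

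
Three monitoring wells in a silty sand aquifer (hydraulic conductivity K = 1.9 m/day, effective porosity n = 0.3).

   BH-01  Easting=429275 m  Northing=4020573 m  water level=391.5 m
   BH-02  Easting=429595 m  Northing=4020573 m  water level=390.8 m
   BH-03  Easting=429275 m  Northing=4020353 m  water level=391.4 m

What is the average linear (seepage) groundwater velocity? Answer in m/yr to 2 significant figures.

5.2 m/yr

∂h/∂x = (390.8 − 391.5) / (429595 − 429275) = -0.002187
∂h/∂y = (391.4 − 391.5) / (4020353 − 4020573) = +0.0004545
|∇h| = √(-0.002187² + 0.0004545²) = 0.002234
Seepage velocity v = K·i/n = 1.9 × 0.002234 / 0.3 = 0.01415 m/day = 5.168 m/yr.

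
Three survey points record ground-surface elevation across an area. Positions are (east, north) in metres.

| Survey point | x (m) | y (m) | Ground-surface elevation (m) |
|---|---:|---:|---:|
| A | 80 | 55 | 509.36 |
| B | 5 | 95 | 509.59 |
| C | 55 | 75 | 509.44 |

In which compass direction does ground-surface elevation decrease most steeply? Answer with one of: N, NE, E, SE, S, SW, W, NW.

Three-point gradient (reference A): Δ to B = (-75, 40, +0.23), Δ to C = (-25, 20, +0.08).
∂z/∂x = -0.002800, ∂z/∂y = +0.0005000 (det = -500).
Steepest decrease is along −∇f = (+0.002800 E, -0.0005000 N) → east.

E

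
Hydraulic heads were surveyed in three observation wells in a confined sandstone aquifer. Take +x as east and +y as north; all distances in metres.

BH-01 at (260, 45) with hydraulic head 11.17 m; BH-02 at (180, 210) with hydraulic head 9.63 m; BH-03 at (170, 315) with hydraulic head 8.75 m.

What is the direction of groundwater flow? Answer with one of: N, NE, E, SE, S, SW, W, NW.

N

Differences from BH-01: to BH-02 (Δx, Δy, Δh) = (-80, 165, -1.54); to BH-03 = (-90, 270, -2.42).
Solve a·Δx + b·Δy = Δh: det = (-80)·270 − (-90)·165 = -6750.
∂h/∂x = [(-1.54)·270 − (-2.42)·165] / -6750 = +0.002444
∂h/∂y = [(-80)·(-2.42) − (-90)·(-1.54)] / -6750 = -0.008148
Flow = −∇h = (-0.002444 east, +0.008148 north), which points north.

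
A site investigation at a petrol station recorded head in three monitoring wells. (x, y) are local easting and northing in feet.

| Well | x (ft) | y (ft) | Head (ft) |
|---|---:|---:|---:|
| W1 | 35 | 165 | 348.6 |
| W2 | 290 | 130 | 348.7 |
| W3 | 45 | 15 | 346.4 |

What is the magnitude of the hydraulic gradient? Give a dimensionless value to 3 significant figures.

With h = a·x + b·y + c and W1 as origin, the differences give:
  255·a + (-35)·b = +0.1
  10·a + (-150)·b = -2.2
Eliminate b (×(-150) and ×(-35), subtract): -37900·a = -92.00 → a = ∂h/∂x = +0.002427
Back-substitute: b = ∂h/∂y = +0.01483.
|∇h| = √(0.002427² + 0.01483²) = 0.01503

0.0150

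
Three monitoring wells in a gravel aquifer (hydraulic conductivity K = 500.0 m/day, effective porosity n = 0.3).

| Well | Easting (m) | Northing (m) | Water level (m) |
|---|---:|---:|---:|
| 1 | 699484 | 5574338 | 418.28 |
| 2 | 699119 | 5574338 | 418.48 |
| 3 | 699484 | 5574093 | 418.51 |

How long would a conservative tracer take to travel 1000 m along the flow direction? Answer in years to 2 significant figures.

∂h/∂x = (418.48 − 418.28) / (699119 − 699484) = -0.0005479
∂h/∂y = (418.51 − 418.28) / (5574093 − 5574338) = -0.0009388
|∇h| = √(-0.0005479² + -0.0009388²) = 0.001087
Seepage velocity v = K·i/n = 500.0 × 0.001087 / 0.3 = 1.812 m/day.
t = 1000 / 1.812 = 551.9 days = 1.51 years.

1.5 years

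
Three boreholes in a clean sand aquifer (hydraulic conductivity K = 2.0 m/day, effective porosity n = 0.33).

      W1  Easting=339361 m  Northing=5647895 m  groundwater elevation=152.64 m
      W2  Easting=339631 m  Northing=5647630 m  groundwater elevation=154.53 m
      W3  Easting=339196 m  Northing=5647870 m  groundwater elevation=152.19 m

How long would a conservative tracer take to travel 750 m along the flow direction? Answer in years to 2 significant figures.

Taking W1 as reference: W2−W1 = (270, -265, +1.89); W3−W1 = (-165, -25, -0.45).
Determinant of the coordinate differences = 270·(-25) − (-165)·(-265) = -50475.
∂h/∂x = [(+1.89)·(-25) − (-0.45)·(-265)] / -50475 = +0.003299
∂h/∂y = [270·(-0.45) − (-165)·(+1.89)] / -50475 = -0.003771
|∇h| = √(0.003299² + -0.003771²) = 0.00501
Seepage velocity v = K·i/n = 2.0 × 0.00501 / 0.33 = 0.03036 m/day.
t = 750 / 0.03036 = 2.47e+04 days = 67.6 years.

68 years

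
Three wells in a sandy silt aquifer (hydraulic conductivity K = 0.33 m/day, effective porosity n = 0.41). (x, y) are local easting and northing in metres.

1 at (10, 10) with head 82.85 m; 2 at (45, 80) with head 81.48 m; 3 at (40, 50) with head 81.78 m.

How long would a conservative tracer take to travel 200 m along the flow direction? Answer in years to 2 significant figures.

Taking 1 as reference: 2−1 = (35, 70, -1.37); 3−1 = (30, 40, -1.07).
Solve a·Δx + b·Δy = Δh: det = 35·40 − 30·70 = -700.
∂h/∂x = [(-1.37)·40 − (-1.07)·70] / -700 = -0.02871
∂h/∂y = [35·(-1.07) − 30·(-1.37)] / -700 = -0.005214
|∇h| = √(-0.02871² + -0.005214²) = 0.02918
Seepage velocity v = K·i/n = 0.33 × 0.02918 / 0.41 = 0.02349 m/day.
t = 200 / 0.02349 = 8514 days = 23.3 years.

23 years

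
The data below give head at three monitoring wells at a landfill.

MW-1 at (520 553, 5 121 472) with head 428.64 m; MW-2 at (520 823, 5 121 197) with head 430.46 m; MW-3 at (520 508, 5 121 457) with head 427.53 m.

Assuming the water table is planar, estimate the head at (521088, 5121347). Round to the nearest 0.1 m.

Taking MW-1 as reference: MW-2−MW-1 = (270, -275, +1.82); MW-3−MW-1 = (-45, -15, -1.11).
Solve a·Δx + b·Δy = Δh: det = 270·(-15) − (-45)·(-275) = -16425.
∂h/∂x = [(+1.82)·(-15) − (-1.11)·(-275)] / -16425 = +0.02025
∂h/∂y = [270·(-1.11) − (-45)·(+1.82)] / -16425 = +0.01326
h(521088, 5121347) = 428.64 + (+0.02025)·(535) + (+0.01326)·(-125) = 428.64 +10.832 -1.658 = 437.814 m.

437.8 m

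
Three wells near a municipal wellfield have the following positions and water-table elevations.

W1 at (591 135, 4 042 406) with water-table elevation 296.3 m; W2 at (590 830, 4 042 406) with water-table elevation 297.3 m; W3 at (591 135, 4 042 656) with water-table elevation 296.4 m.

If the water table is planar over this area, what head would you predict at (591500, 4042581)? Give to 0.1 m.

∂h/∂x = (297.3 − 296.3) / (590830 − 591135) = -0.003279
∂h/∂y = (296.4 − 296.3) / (4042656 − 4042406) = +0.0004000
h(591500, 4042581) = 296.3 + (-0.003279)·(365) + (+0.0004000)·(175) = 296.3 -1.197 +0.070 = 295.173 m.

295.2 m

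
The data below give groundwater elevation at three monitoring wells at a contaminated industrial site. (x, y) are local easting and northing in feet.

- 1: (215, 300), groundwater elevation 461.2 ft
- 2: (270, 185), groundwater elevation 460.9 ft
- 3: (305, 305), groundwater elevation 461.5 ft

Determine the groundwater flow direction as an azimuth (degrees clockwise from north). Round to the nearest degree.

217°

With h = a·x + b·y + c and 1 as origin, the differences give:
  55·a + (-115)·b = -0.3
  90·a + 5·b = +0.3
Eliminate b (×5 and ×(-115), subtract): 10625·a = 33.00 → a = ∂h/∂x = +0.003106
Back-substitute: b = ∂h/∂y = +0.004094.
Flow direction (−∇h) has components (-0.003106 E, -0.004094 N).
Azimuth = atan2(E, N) = atan2(-0.003106, -0.004094) = 217.2° ≈ 217°.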